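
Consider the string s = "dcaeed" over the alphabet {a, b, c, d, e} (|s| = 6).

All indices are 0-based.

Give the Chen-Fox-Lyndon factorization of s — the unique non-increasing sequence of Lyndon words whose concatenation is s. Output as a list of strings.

emit factor 1: 'd' (i=0, period=1)
emit factor 2: 'c' (i=1, period=1)
emit factor 3: 'aeed' (i=2, period=4)

["d", "c", "aeed"]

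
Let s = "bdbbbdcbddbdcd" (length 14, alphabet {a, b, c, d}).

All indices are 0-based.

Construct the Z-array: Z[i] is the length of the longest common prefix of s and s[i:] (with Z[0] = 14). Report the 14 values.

[14, 0, 1, 1, 2, 0, 0, 2, 0, 0, 2, 0, 0, 0]

Z[0]=14
i=1: outside box; Z[1]=0
i=2: outside box; Z[2]=1 scan→box=[2,3)
i=3: outside box; Z[3]=1 scan→box=[3,4)
i=4: outside box; Z[4]=2 scan→box=[4,6)
i=5: min(r-i=1, Z[1]=0)=0; Z[5]=0
i=6: outside box; Z[6]=0
i=7: outside box; Z[7]=2 scan→box=[7,9)
i=8: min(r-i=1, Z[1]=0)=0; Z[8]=0
i=9: outside box; Z[9]=0
i=10: outside box; Z[10]=2 scan→box=[10,12)
i=11: min(r-i=1, Z[1]=0)=0; Z[11]=0
i=12: outside box; Z[12]=0
i=13: outside box; Z[13]=0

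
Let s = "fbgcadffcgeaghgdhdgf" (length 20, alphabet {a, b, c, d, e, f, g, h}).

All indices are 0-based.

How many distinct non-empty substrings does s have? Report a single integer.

rank→(start, suffix):
  0 → (4, 'adffcgeaghgdhdgf')
  1 → (11, 'aghgdhdgf')
  2 → (1, 'bgcadffcgeaghgdhdgf')
  3 → (3, 'cadffcgeaghgdhdgf')
  4 → (8, 'cgeaghgdhdgf')
  5 → (5, 'dffcgeaghgdhdgf')
  6 → (17, 'dgf')
  7 → (15, 'dhdgf')
  8 → (10, 'eaghgdhdgf')
  9 → (19, 'f')
  10 → (0, 'fbgcadffcgeaghgdhdgf')
  11 → (7, 'fcgeaghgdhdgf')
  12 → (6, 'ffcgeaghgdhdgf')
  13 → (2, 'gcadffcgeaghgdhdgf')
  14 → (14, 'gdhdgf')
  15 → (9, 'geaghgdhdgf')
  16 → (18, 'gf')
  17 → (12, 'ghgdhdgf')
  18 → (16, 'hdgf')
  19 → (13, 'hgdhdgf')

SA = [4, 11, 1, 3, 8, 5, 17, 15, 10, 19, 0, 7, 6, 2, 14, 9, 18, 12, 16, 13]
[i] adj suffixes → lcp
  [1] 4/11 → 1 ('a')
  [2] 11/1 → 0 ('')
  [3] 1/3 → 0 ('')
  [4] 3/8 → 1 ('c')
  [5] 8/5 → 0 ('')
  [6] 5/17 → 1 ('d')
  [7] 17/15 → 1 ('d')
  [8] 15/10 → 0 ('')
  [9] 10/19 → 0 ('')
  [10] 19/0 → 1 ('f')
  [11] 0/7 → 1 ('f')
  [12] 7/6 → 1 ('f')
  [13] 6/2 → 0 ('')
  [14] 2/14 → 1 ('g')
  [15] 14/9 → 1 ('g')
  [16] 9/18 → 1 ('g')
  [17] 18/12 → 1 ('g')
  [18] 12/16 → 0 ('')
  [19] 16/13 → 1 ('h')

n(n+1)/2 = 20·21/2 = 210
Σ LCP = 0 + 1 + 0 + 0 + 1 + 0 + 1 + 1 + 0 + 0 + 1 + 1 + 1 + 0 + 1 + 1 + 1 + 1 + 0 + 1 = 12
distinct = 210 − 12 = 198

198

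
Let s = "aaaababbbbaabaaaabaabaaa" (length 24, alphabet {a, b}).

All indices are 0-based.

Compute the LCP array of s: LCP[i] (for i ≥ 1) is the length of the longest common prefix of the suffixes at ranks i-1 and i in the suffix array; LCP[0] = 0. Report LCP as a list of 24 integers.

rank→(start, suffix):
  0 → (23, 'a')
  1 → (22, 'aa')
  2 → (21, 'aaa')
  3 → (13, 'aaaabaabaaa')
  4 → (0, 'aaaababbbbaabaaaabaabaaa')
  5 → (14, 'aaabaabaaa')
  6 → (1, 'aaababbbbaabaaaabaabaaa')
  7 → (18, 'aabaaa')
  8 → (10, 'aabaaaabaabaaa')
  9 → (15, 'aabaabaaa')
  10 → (2, 'aababbbbaabaaaabaabaaa')
  11 → (19, 'abaaa')
  12 → (11, 'abaaaabaabaaa')
  13 → (16, 'abaabaaa')
  14 → (3, 'ababbbbaabaaaabaabaaa')
  15 → (5, 'abbbbaabaaaabaabaaa')
  16 → (20, 'baaa')
  17 → (12, 'baaaabaabaaa')
  18 → (17, 'baabaaa')
  19 → (9, 'baabaaaabaabaaa')
  20 → (4, 'babbbbaabaaaabaabaaa')
  21 → (8, 'bbaabaaaabaabaaa')
  22 → (7, 'bbbaabaaaabaabaaa')
  23 → (6, 'bbbbaabaaaabaabaaa')

SA = [23, 22, 21, 13, 0, 14, 1, 18, 10, 15, 2, 19, 11, 16, 3, 5, 20, 12, 17, 9, 4, 8, 7, 6]
[i] adj suffixes → lcp
  [1] 23/22 → 1 ('a')
  [2] 22/21 → 2 ('aa')
  [3] 21/13 → 3 ('aaa')
  [4] 13/0 → 6 ('aaaaba')
  [5] 0/14 → 3 ('aaa')
  [6] 14/1 → 5 ('aaaba')
  [7] 1/18 → 2 ('aa')
  [8] 18/10 → 6 ('aabaaa')
  [9] 10/15 → 5 ('aabaa')
  [10] 15/2 → 4 ('aaba')
  [11] 2/19 → 1 ('a')
  [12] 19/11 → 5 ('abaaa')
  [13] 11/16 → 4 ('abaa')
  [14] 16/3 → 3 ('aba')
  [15] 3/5 → 2 ('ab')
  [16] 5/20 → 0 ('')
  [17] 20/12 → 4 ('baaa')
  [18] 12/17 → 3 ('baa')
  [19] 17/9 → 7 ('baabaaa')
  [20] 9/4 → 2 ('ba')
  [21] 4/8 → 1 ('b')
  [22] 8/7 → 2 ('bb')
  [23] 7/6 → 3 ('bbb')

[0, 1, 2, 3, 6, 3, 5, 2, 6, 5, 4, 1, 5, 4, 3, 2, 0, 4, 3, 7, 2, 1, 2, 3]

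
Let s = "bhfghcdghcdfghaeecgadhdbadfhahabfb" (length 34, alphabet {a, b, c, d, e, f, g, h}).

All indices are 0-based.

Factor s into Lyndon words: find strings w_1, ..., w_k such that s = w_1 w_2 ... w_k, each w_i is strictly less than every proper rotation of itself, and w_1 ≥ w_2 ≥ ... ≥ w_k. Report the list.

["bhfghcdghcdfgh", "aeecg", "adhdb", "adfhah", "abfb"]

emit factor 1: 'bhfghcdghcdfgh' (i=0, period=14)
emit factor 2: 'aeecg' (i=14, period=5)
emit factor 3: 'adhdb' (i=19, period=5)
emit factor 4: 'adfhah' (i=24, period=6)
emit factor 5: 'abfb' (i=30, period=4)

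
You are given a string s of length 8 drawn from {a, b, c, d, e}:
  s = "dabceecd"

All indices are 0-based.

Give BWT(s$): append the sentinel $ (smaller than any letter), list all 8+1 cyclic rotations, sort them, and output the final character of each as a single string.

rank  rotation   last
    0  $dabceecd  d
    1  abceecd$d  d
    2  bceecd$da  a
    3  cd$dabcee  e
    4  ceecd$dab  b
    5  d$dabceec  c
    6  dabceecd$  $
    7  ecd$dabce  e
    8  eecd$dabc  c

ddaebc$ec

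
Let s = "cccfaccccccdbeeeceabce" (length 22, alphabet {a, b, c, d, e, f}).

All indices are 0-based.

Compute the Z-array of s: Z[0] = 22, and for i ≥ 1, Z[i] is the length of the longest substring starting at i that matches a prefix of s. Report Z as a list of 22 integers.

[22, 2, 1, 0, 0, 3, 3, 3, 3, 2, 1, 0, 0, 0, 0, 0, 1, 0, 0, 0, 1, 0]

Z[0]=22
i=1: outside box; Z[1]=2 grow→box=[1,3)
i=2: min(r-i=1, Z[1]=2)=1; Z[2]=1
i=3: outside box; Z[3]=0
i=4: outside box; Z[4]=0
i=5: outside box; Z[5]=3 grow→box=[5,8)
i=6: min(r-i=2, Z[1]=2)=2; Z[6]=3 grow→box=[6,9)
i=7: min(r-i=2, Z[1]=2)=2; Z[7]=3 grow→box=[7,10)
i=8: min(r-i=2, Z[1]=2)=2; Z[8]=3 grow→box=[8,11)
i=9: min(r-i=2, Z[1]=2)=2; Z[9]=2
i=10: min(r-i=1, Z[2]=1)=1; Z[10]=1
i=11: outside box; Z[11]=0
i=12: outside box; Z[12]=0
i=13: outside box; Z[13]=0
i=14: outside box; Z[14]=0
i=15: outside box; Z[15]=0
i=16: outside box; Z[16]=1 grow→box=[16,17)
i=17: outside box; Z[17]=0
i=18: outside box; Z[18]=0
i=19: outside box; Z[19]=0
i=20: outside box; Z[20]=1 grow→box=[20,21)
i=21: outside box; Z[21]=0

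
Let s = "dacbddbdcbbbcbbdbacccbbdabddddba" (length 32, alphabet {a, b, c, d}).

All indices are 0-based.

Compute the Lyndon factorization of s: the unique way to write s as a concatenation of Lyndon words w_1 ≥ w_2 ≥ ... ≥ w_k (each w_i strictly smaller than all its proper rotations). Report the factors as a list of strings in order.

["d", "acbddbdcbbbcbbdbacccbbd", "abddddb", "a"]

emit factor 1: 'd' (i=0, period=1)
emit factor 2: 'acbddbdcbbbcbbdbacccbbd' (i=1, period=23)
emit factor 3: 'abddddb' (i=24, period=7)
emit factor 4: 'a' (i=31, period=1)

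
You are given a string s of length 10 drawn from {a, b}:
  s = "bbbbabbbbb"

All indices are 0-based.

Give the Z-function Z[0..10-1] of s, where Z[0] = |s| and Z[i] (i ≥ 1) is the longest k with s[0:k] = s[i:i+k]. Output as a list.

[10, 3, 2, 1, 0, 4, 4, 3, 2, 1]

Z[0]=10
i=1: outside box; Z[1]=3 scan→box=[1,4)
i=2: min(r-i=2, Z[1]=3)=2; Z[2]=2
i=3: min(r-i=1, Z[2]=2)=1; Z[3]=1
i=4: outside box; Z[4]=0
i=5: outside box; Z[5]=4 scan→box=[5,9)
i=6: min(r-i=3, Z[1]=3)=3; Z[6]=4 scan→box=[6,10)
i=7: min(r-i=3, Z[1]=3)=3; Z[7]=3
i=8: min(r-i=2, Z[2]=2)=2; Z[8]=2
i=9: min(r-i=1, Z[3]=1)=1; Z[9]=1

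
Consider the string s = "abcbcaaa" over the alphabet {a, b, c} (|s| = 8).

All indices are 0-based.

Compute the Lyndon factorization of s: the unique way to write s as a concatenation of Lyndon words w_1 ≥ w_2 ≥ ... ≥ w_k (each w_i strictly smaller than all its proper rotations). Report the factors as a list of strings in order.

["abcbc", "a", "a", "a"]

emit factor 1: 'abcbc' (i=0, period=5)
emit factor 2: 'a' (i=5, period=1)
emit factor 3: 'a' (i=6, period=1)
emit factor 4: 'a' (i=7, period=1)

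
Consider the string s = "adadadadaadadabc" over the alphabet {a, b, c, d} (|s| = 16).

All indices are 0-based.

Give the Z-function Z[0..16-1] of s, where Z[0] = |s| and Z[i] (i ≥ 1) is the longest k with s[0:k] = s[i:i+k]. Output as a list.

[16, 0, 7, 0, 5, 0, 3, 0, 1, 5, 0, 3, 0, 1, 0, 0]

Z[0]=16
i=1: i≥r, start 0; Z[1]=0
i=2: i≥r, start 0; Z[2]=7 scan→box=[2,9)
i=3: min(r-i=6, Z[1]=0)=0; Z[3]=0
i=4: min(r-i=5, Z[2]=7)=5; Z[4]=5
i=5: min(r-i=4, Z[3]=0)=0; Z[5]=0
i=6: min(r-i=3, Z[4]=5)=3; Z[6]=3
i=7: min(r-i=2, Z[5]=0)=0; Z[7]=0
i=8: min(r-i=1, Z[6]=3)=1; Z[8]=1
i=9: i≥r, start 0; Z[9]=5 scan→box=[9,14)
i=10: min(r-i=4, Z[1]=0)=0; Z[10]=0
i=11: min(r-i=3, Z[2]=7)=3; Z[11]=3
i=12: min(r-i=2, Z[3]=0)=0; Z[12]=0
i=13: min(r-i=1, Z[4]=5)=1; Z[13]=1
i=14: i≥r, start 0; Z[14]=0
i=15: i≥r, start 0; Z[15]=0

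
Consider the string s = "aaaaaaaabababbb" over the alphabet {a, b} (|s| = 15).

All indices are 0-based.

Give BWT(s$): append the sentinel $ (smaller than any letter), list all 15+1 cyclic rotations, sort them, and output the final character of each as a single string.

b$aaaaaaabbbaaba

rank  rotation          last
    0  $aaaaaaaabababbb  b
    1  aaaaaaaabababbb$  $
    2  aaaaaaabababbb$a  a
    3  aaaaaabababbb$aa  a
    4  aaaaabababbb$aaa  a
    5  aaaabababbb$aaaa  a
    6  aaabababbb$aaaaa  a
    7  aabababbb$aaaaaa  a
    8  abababbb$aaaaaaa  a
    9  ababbb$aaaaaaaab  b
   10  abbb$aaaaaaaabab  b
   11  b$aaaaaaaabababb  b
   12  bababbb$aaaaaaaa  a
   13  babbb$aaaaaaaaba  a
   14  bb$aaaaaaaababab  b
   15  bbb$aaaaaaaababa  a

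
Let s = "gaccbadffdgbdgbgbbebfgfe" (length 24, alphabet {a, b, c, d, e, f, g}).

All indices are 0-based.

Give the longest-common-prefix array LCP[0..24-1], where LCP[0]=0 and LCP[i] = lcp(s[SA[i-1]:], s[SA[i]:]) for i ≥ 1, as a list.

rank→(start, suffix):
  0 → (1, 'accbadffdgbdgbgbbebfgfe')
  1 → (5, 'adffdgbdgbgbbebfgfe')
  2 → (4, 'badffdgbdgbgbbebfgfe')
  3 → (16, 'bbebfgfe')
  4 → (11, 'bdgbgbbebfgfe')
  5 → (17, 'bebfgfe')
  6 → (19, 'bfgfe')
  7 → (14, 'bgbbebfgfe')
  8 → (3, 'cbadffdgbdgbgbbebfgfe')
  9 → (2, 'ccbadffdgbdgbgbbebfgfe')
  10 → (6, 'dffdgbdgbgbbebfgfe')
  11 → (9, 'dgbdgbgbbebfgfe')
  12 → (12, 'dgbgbbebfgfe')
  13 → (23, 'e')
  14 → (18, 'ebfgfe')
  15 → (8, 'fdgbdgbgbbebfgfe')
  16 → (22, 'fe')
  17 → (7, 'ffdgbdgbgbbebfgfe')
  18 → (20, 'fgfe')
  19 → (0, 'gaccbadffdgbdgbgbbebfgfe')
  20 → (15, 'gbbebfgfe')
  21 → (10, 'gbdgbgbbebfgfe')
  22 → (13, 'gbgbbebfgfe')
  23 → (21, 'gfe')

SA = [1, 5, 4, 16, 11, 17, 19, 14, 3, 2, 6, 9, 12, 23, 18, 8, 22, 7, 20, 0, 15, 10, 13, 21]
i: (SA[i-1],SA[i]) lcp shared
  1: (1,5) 1 'a'
  2: (5,4) 0 ''
  3: (4,16) 1 'b'
  4: (16,11) 1 'b'
  5: (11,17) 1 'b'
  6: (17,19) 1 'b'
  7: (19,14) 1 'b'
  8: (14,3) 0 ''
  9: (3,2) 1 'c'
  10: (2,6) 0 ''
  11: (6,9) 1 'd'
  12: (9,12) 3 'dgb'
  13: (12,23) 0 ''
  14: (23,18) 1 'e'
  15: (18,8) 0 ''
  16: (8,22) 1 'f'
  17: (22,7) 1 'f'
  18: (7,20) 1 'f'
  19: (20,0) 0 ''
  20: (0,15) 1 'g'
  21: (15,10) 2 'gb'
  22: (10,13) 2 'gb'
  23: (13,21) 1 'g'

[0, 1, 0, 1, 1, 1, 1, 1, 0, 1, 0, 1, 3, 0, 1, 0, 1, 1, 1, 0, 1, 2, 2, 1]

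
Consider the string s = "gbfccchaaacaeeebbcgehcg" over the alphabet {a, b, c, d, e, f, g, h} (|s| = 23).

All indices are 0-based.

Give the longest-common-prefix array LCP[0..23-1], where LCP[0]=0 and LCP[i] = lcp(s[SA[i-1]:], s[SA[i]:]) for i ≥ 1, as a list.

[0, 2, 1, 1, 0, 1, 1, 0, 1, 2, 1, 2, 1, 0, 1, 2, 1, 0, 0, 1, 1, 0, 1]

sorted suffixes:
  #0 SA[0]=7  'aaacaeeebbcgehcg'
  #1 SA[1]=8  'aacaeeebbcgehcg'
  #2 SA[2]=9  'acaeeebbcgehcg'
  #3 SA[3]=11  'aeeebbcgehcg'
  #4 SA[4]=15  'bbcgehcg'
  #5 SA[5]=16  'bcgehcg'
  #6 SA[6]=1  'bfccchaaacaeeebbcgehcg'
  #7 SA[7]=10  'caeeebbcgehcg'
  #8 SA[8]=3  'ccchaaacaeeebbcgehcg'
  #9 SA[9]=4  'cchaaacaeeebbcgehcg'
  #10 SA[10]=21  'cg'
  #11 SA[11]=17  'cgehcg'
  #12 SA[12]=5  'chaaacaeeebbcgehcg'
  #13 SA[13]=14  'ebbcgehcg'
  #14 SA[14]=13  'eebbcgehcg'
  #15 SA[15]=12  'eeebbcgehcg'
  #16 SA[16]=19  'ehcg'
  #17 SA[17]=2  'fccchaaacaeeebbcgehcg'
  #18 SA[18]=22  'g'
  #19 SA[19]=0  'gbfccchaaacaeeebbcgehcg'
  #20 SA[20]=18  'gehcg'
  #21 SA[21]=6  'haaacaeeebbcgehcg'
  #22 SA[22]=20  'hcg'

SA = [7, 8, 9, 11, 15, 16, 1, 10, 3, 4, 21, 17, 5, 14, 13, 12, 19, 2, 22, 0, 18, 6, 20]
rank  pair      lcp
   1  s[7:],s[8:]  2  'aa'
   2  s[8:],s[9:]  1  'a'
   3  s[9:],s[11:]  1  'a'
   4  s[11:],s[15:]  0  ''
   5  s[15:],s[16:]  1  'b'
   6  s[16:],s[1:]  1  'b'
   7  s[1:],s[10:]  0  ''
   8  s[10:],s[3:]  1  'c'
   9  s[3:],s[4:]  2  'cc'
  10  s[4:],s[21:]  1  'c'
  11  s[21:],s[17:]  2  'cg'
  12  s[17:],s[5:]  1  'c'
  13  s[5:],s[14:]  0  ''
  14  s[14:],s[13:]  1  'e'
  15  s[13:],s[12:]  2  'ee'
  16  s[12:],s[19:]  1  'e'
  17  s[19:],s[2:]  0  ''
  18  s[2:],s[22:]  0  ''
  19  s[22:],s[0:]  1  'g'
  20  s[0:],s[18:]  1  'g'
  21  s[18:],s[6:]  0  ''
  22  s[6:],s[20:]  1  'h'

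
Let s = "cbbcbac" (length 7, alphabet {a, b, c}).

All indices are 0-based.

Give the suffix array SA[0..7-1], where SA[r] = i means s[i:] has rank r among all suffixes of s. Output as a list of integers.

rank | idx | suffix
   0 |   5 | ac
   1 |   4 | bac
   2 |   1 | bbcbac
   3 |   2 | bcbac
   4 |   6 | c
   5 |   3 | cbac
   6 |   0 | cbbcbac

[5, 4, 1, 2, 6, 3, 0]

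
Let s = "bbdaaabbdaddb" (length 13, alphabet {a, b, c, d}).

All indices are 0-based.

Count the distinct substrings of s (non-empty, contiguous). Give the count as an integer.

74

rank | idx | suffix
   0 |   3 | aaabbdaddb
   1 |   4 | aabbdaddb
   2 |   5 | abbdaddb
   3 |   9 | addb
   4 |  12 | b
   5 |   0 | bbdaaabbdaddb
   6 |   6 | bbdaddb
   7 |   1 | bdaaabbdaddb
   8 |   7 | bdaddb
   9 |   2 | daaabbdaddb
  10 |   8 | daddb
  11 |  11 | db
  12 |  10 | ddb

SA = [3, 4, 5, 9, 12, 0, 6, 1, 7, 2, 8, 11, 10]
i: (SA[i-1],SA[i]) lcp shared
  1: (3,4) 2 'aa'
  2: (4,5) 1 'a'
  3: (5,9) 1 'a'
  4: (9,12) 0 ''
  5: (12,0) 1 'b'
  6: (0,6) 4 'bbda'
  7: (6,1) 1 'b'
  8: (1,7) 3 'bda'
  9: (7,2) 0 ''
  10: (2,8) 2 'da'
  11: (8,11) 1 'd'
  12: (11,10) 1 'd'

n(n+1)/2 = 13·14/2 = 91
Σ LCP = 0 + 2 + 1 + 1 + 0 + 1 + 4 + 1 + 3 + 0 + 2 + 1 + 1 = 17
distinct = 91 − 17 = 74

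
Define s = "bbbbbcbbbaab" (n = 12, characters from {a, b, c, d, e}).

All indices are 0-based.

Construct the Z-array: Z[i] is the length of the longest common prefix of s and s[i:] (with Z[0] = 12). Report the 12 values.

[12, 4, 3, 2, 1, 0, 3, 2, 1, 0, 0, 1]

Z[0]=12
i=1: i≥r, start 0; Z[1]=4 grow→box=[1,5)
i=2: min(r-i=3, Z[1]=4)=3; Z[2]=3
i=3: min(r-i=2, Z[2]=3)=2; Z[3]=2
i=4: min(r-i=1, Z[3]=2)=1; Z[4]=1
i=5: i≥r, start 0; Z[5]=0
i=6: i≥r, start 0; Z[6]=3 grow→box=[6,9)
i=7: min(r-i=2, Z[1]=4)=2; Z[7]=2
i=8: min(r-i=1, Z[2]=3)=1; Z[8]=1
i=9: i≥r, start 0; Z[9]=0
i=10: i≥r, start 0; Z[10]=0
i=11: i≥r, start 0; Z[11]=1 grow→box=[11,12)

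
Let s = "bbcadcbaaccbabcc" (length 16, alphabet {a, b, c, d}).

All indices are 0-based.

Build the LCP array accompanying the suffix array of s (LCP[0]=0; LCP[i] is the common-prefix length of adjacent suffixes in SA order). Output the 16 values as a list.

[0, 1, 1, 1, 0, 2, 1, 1, 2, 0, 1, 1, 3, 1, 2, 0]

rank→(start, suffix):
  0 → (7, 'aaccbabcc')
  1 → (12, 'abcc')
  2 → (8, 'accbabcc')
  3 → (3, 'adcbaaccbabcc')
  4 → (6, 'baaccbabcc')
  5 → (11, 'babcc')
  6 → (0, 'bbcadcbaaccbabcc')
  7 → (1, 'bcadcbaaccbabcc')
  8 → (13, 'bcc')
  9 → (15, 'c')
  10 → (2, 'cadcbaaccbabcc')
  11 → (5, 'cbaaccbabcc')
  12 → (10, 'cbabcc')
  13 → (14, 'cc')
  14 → (9, 'ccbabcc')
  15 → (4, 'dcbaaccbabcc')

SA = [7, 12, 8, 3, 6, 11, 0, 1, 13, 15, 2, 5, 10, 14, 9, 4]
i: (SA[i-1],SA[i]) lcp shared
  1: (7,12) 1 'a'
  2: (12,8) 1 'a'
  3: (8,3) 1 'a'
  4: (3,6) 0 ''
  5: (6,11) 2 'ba'
  6: (11,0) 1 'b'
  7: (0,1) 1 'b'
  8: (1,13) 2 'bc'
  9: (13,15) 0 ''
  10: (15,2) 1 'c'
  11: (2,5) 1 'c'
  12: (5,10) 3 'cba'
  13: (10,14) 1 'c'
  14: (14,9) 2 'cc'
  15: (9,4) 0 ''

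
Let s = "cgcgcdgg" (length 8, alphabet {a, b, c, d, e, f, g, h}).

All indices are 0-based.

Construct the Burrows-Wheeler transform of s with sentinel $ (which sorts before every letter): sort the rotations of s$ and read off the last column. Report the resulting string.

ggg$cgccd

rank  rotation   last
    0  $cgcgcdgg  g
    1  cdgg$cgcg  g
    2  cgcdgg$cg  g
    3  cgcgcdgg$  $
    4  dgg$cgcgc  c
    5  g$cgcgcdg  g
    6  gcdgg$cgc  c
    7  gcgcdgg$c  c
    8  gg$cgcgcd  d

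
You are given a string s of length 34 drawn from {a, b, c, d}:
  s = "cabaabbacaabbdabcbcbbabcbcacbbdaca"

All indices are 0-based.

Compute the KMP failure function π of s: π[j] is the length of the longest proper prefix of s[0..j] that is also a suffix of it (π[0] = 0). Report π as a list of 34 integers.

π[0] = 0
j=1 s[j]='a': π[1]=0 (border '')
j=2 s[j]='b': π[2]=0 (border '')
j=3 s[j]='a': π[3]=0 (border '')
j=4 s[j]='a': π[4]=0 (border '')
j=5 s[j]='b': π[5]=0 (border '')
j=6 s[j]='b': π[6]=0 (border '')
j=7 s[j]='a': π[7]=0 (border '')
j=8 s[j]='c': π[8]=1 (border 'c')
j=9 s[j]='a': π[9]=2 (border 'ca')
j=10 s[j]='a': k: 2→0; π[10]=0 (border '')
j=11 s[j]='b': π[11]=0 (border '')
j=12 s[j]='b': π[12]=0 (border '')
j=13 s[j]='d': π[13]=0 (border '')
j=14 s[j]='a': π[14]=0 (border '')
j=15 s[j]='b': π[15]=0 (border '')
j=16 s[j]='c': π[16]=1 (border 'c')
j=17 s[j]='b': k: 1→0; π[17]=0 (border '')
j=18 s[j]='c': π[18]=1 (border 'c')
j=19 s[j]='b': k: 1→0; π[19]=0 (border '')
j=20 s[j]='b': π[20]=0 (border '')
j=21 s[j]='a': π[21]=0 (border '')
j=22 s[j]='b': π[22]=0 (border '')
j=23 s[j]='c': π[23]=1 (border 'c')
j=24 s[j]='b': k: 1→0; π[24]=0 (border '')
j=25 s[j]='c': π[25]=1 (border 'c')
j=26 s[j]='a': π[26]=2 (border 'ca')
j=27 s[j]='c': k: 2→0; π[27]=1 (border 'c')
j=28 s[j]='b': k: 1→0; π[28]=0 (border '')
j=29 s[j]='b': π[29]=0 (border '')
j=30 s[j]='d': π[30]=0 (border '')
j=31 s[j]='a': π[31]=0 (border '')
j=32 s[j]='c': π[32]=1 (border 'c')
j=33 s[j]='a': π[33]=2 (border 'ca')

[0, 0, 0, 0, 0, 0, 0, 0, 1, 2, 0, 0, 0, 0, 0, 0, 1, 0, 1, 0, 0, 0, 0, 1, 0, 1, 2, 1, 0, 0, 0, 0, 1, 2]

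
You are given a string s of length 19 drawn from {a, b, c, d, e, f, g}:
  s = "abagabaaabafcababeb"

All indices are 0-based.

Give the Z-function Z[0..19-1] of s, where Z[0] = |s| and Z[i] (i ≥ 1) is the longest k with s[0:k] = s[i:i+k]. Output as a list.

[19, 0, 1, 0, 3, 0, 1, 1, 3, 0, 1, 0, 0, 3, 0, 2, 0, 0, 0]

Z[0]=19
i=1: i≥r, start 0; Z[1]=0
i=2: i≥r, start 0; Z[2]=1 grow→box=[2,3)
i=3: i≥r, start 0; Z[3]=0
i=4: i≥r, start 0; Z[4]=3 grow→box=[4,7)
i=5: min(r-i=2, Z[1]=0)=0; Z[5]=0
i=6: min(r-i=1, Z[2]=1)=1; Z[6]=1
i=7: i≥r, start 0; Z[7]=1 grow→box=[7,8)
i=8: i≥r, start 0; Z[8]=3 grow→box=[8,11)
i=9: min(r-i=2, Z[1]=0)=0; Z[9]=0
i=10: min(r-i=1, Z[2]=1)=1; Z[10]=1
i=11: i≥r, start 0; Z[11]=0
i=12: i≥r, start 0; Z[12]=0
i=13: i≥r, start 0; Z[13]=3 grow→box=[13,16)
i=14: min(r-i=2, Z[1]=0)=0; Z[14]=0
i=15: min(r-i=1, Z[2]=1)=1; Z[15]=2 grow→box=[15,17)
i=16: min(r-i=1, Z[1]=0)=0; Z[16]=0
i=17: i≥r, start 0; Z[17]=0
i=18: i≥r, start 0; Z[18]=0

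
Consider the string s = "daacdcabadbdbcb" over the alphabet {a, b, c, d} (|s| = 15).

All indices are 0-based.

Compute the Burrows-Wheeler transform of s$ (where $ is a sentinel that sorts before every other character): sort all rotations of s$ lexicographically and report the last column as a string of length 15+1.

rank  rotation          last
    0  $daacdcabadbdbcb  b
    1  aacdcabadbdbcb$d  d
    2  abadbdbcb$daacdc  c
    3  acdcabadbdbcb$da  a
    4  adbdbcb$daacdcab  b
    5  b$daacdcabadbdbc  c
    6  badbdbcb$daacdca  a
    7  bcb$daacdcabadbd  d
    8  bdbcb$daacdcabad  d
    9  cabadbdbcb$daacd  d
   10  cb$daacdcabadbdb  b
   11  cdcabadbdbcb$daa  a
   12  daacdcabadbdbcb$  $
   13  dbcb$daacdcabadb  b
   14  dbdbcb$daacdcaba  a
   15  dcabadbdbcb$daac  c

bdcabcadddba$bac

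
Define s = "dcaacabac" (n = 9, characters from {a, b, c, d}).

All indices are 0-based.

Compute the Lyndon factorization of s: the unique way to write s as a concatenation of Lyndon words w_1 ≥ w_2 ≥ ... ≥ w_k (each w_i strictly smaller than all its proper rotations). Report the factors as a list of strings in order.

emit factor 1: 'd' (i=0, period=1)
emit factor 2: 'c' (i=1, period=1)
emit factor 3: 'aacabac' (i=2, period=7)

["d", "c", "aacabac"]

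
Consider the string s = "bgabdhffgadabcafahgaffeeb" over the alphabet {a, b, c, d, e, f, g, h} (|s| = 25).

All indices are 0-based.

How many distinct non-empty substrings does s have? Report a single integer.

sorted suffixes:
  #0 SA[0]=11  'abcafahgaffeeb'
  #1 SA[1]=2  'abdhffgadabcafahgaffeeb'
  #2 SA[2]=9  'adabcafahgaffeeb'
  #3 SA[3]=14  'afahgaffeeb'
  #4 SA[4]=19  'affeeb'
  #5 SA[5]=16  'ahgaffeeb'
  #6 SA[6]=24  'b'
  #7 SA[7]=12  'bcafahgaffeeb'
  #8 SA[8]=3  'bdhffgadabcafahgaffeeb'
  #9 SA[9]=0  'bgabdhffgadabcafahgaffeeb'
  #10 SA[10]=13  'cafahgaffeeb'
  #11 SA[11]=10  'dabcafahgaffeeb'
  #12 SA[12]=4  'dhffgadabcafahgaffeeb'
  #13 SA[13]=23  'eb'
  #14 SA[14]=22  'eeb'
  #15 SA[15]=15  'fahgaffeeb'
  #16 SA[16]=21  'feeb'
  #17 SA[17]=20  'ffeeb'
  #18 SA[18]=6  'ffgadabcafahgaffeeb'
  #19 SA[19]=7  'fgadabcafahgaffeeb'
  #20 SA[20]=1  'gabdhffgadabcafahgaffeeb'
  #21 SA[21]=8  'gadabcafahgaffeeb'
  #22 SA[22]=18  'gaffeeb'
  #23 SA[23]=5  'hffgadabcafahgaffeeb'
  #24 SA[24]=17  'hgaffeeb'

SA = [11, 2, 9, 14, 19, 16, 24, 12, 3, 0, 13, 10, 4, 23, 22, 15, 21, 20, 6, 7, 1, 8, 18, 5, 17]
i: (SA[i-1],SA[i]) lcp shared
  1: (11,2) 2 'ab'
  2: (2,9) 1 'a'
  3: (9,14) 1 'a'
  4: (14,19) 2 'af'
  5: (19,16) 1 'a'
  6: (16,24) 0 ''
  7: (24,12) 1 'b'
  8: (12,3) 1 'b'
  9: (3,0) 1 'b'
  10: (0,13) 0 ''
  11: (13,10) 0 ''
  12: (10,4) 1 'd'
  13: (4,23) 0 ''
  14: (23,22) 1 'e'
  15: (22,15) 0 ''
  16: (15,21) 1 'f'
  17: (21,20) 1 'f'
  18: (20,6) 2 'ff'
  19: (6,7) 1 'f'
  20: (7,1) 0 ''
  21: (1,8) 2 'ga'
  22: (8,18) 2 'ga'
  23: (18,5) 0 ''
  24: (5,17) 1 'h'

n(n+1)/2 = 25·26/2 = 325
Σ LCP = 0 + 2 + 1 + 1 + 2 + 1 + 0 + 1 + 1 + 1 + 0 + 0 + 1 + 0 + 1 + 0 + 1 + 1 + 2 + 1 + 0 + 2 + 2 + 0 + 1 = 22
distinct = 325 − 22 = 303

303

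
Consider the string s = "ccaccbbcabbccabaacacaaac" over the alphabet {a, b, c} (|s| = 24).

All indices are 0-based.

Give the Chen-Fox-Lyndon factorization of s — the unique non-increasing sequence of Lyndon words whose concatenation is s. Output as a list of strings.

["c", "c", "accbbc", "abbcc", "ab", "aacac", "aaac"]

emit factor 1: 'c' (i=0, period=1)
emit factor 2: 'c' (i=1, period=1)
emit factor 3: 'accbbc' (i=2, period=6)
emit factor 4: 'abbcc' (i=8, period=5)
emit factor 5: 'ab' (i=13, period=2)
emit factor 6: 'aacac' (i=15, period=5)
emit factor 7: 'aaac' (i=20, period=4)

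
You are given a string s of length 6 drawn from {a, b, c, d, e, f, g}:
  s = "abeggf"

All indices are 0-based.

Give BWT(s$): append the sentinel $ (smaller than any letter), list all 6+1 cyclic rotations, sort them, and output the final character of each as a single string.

f$abgge

rank  rotation last
    0  $abeggf  f
    1  abeggf$  $
    2  beggf$a  a
    3  eggf$ab  b
    4  f$abegg  g
    5  gf$abeg  g
    6  ggf$abe  e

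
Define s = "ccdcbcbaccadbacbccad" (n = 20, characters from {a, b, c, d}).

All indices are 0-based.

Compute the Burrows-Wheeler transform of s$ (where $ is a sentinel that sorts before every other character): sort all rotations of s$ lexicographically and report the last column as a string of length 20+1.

rank  rotation               last
    0  $ccdcbcbaccadbacbccad  d
    1  acbccad$ccdcbcbaccadb  b
    2  accadbacbccad$ccdcbcb  b
    3  ad$ccdcbcbaccadbacbcc  c
    4  adbacbccad$ccdcbcbacc  c
    5  bacbccad$ccdcbcbaccad  d
    6  baccadbacbccad$ccdcbc  c
    7  bcbaccadbacbccad$ccdc  c
    8  bccad$ccdcbcbaccadbac  c
    9  cad$ccdcbcbaccadbacbc  c
   10  cadbacbccad$ccdcbcbac  c
   11  cbaccadbacbccad$ccdcb  b
   12  cbcbaccadbacbccad$ccd  d
   13  cbccad$ccdcbcbaccadba  a
   14  ccad$ccdcbcbaccadbacb  b
   15  ccadbacbccad$ccdcbcba  a
   16  ccdcbcbaccadbacbccad$  $
   17  cdcbcbaccadbacbccad$c  c
   18  d$ccdcbcbaccadbacbcca  a
   19  dbacbccad$ccdcbcbacca  a
   20  dcbcbaccadbacbccad$cc  c

dbbccdcccccbdaba$caac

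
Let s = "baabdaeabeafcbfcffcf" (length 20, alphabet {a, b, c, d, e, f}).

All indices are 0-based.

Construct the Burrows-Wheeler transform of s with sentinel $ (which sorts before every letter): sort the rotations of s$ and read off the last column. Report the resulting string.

fbaede$aacfffbabcafbc

rank  rotation               last
    0  $baabdaeabeafcbfcffcf  f
    1  aabdaeabeafcbfcffcf$b  b
    2  abdaeabeafcbfcffcf$ba  a
    3  abeafcbfcffcf$baabdae  e
    4  aeabeafcbfcffcf$baabd  d
    5  afcbfcffcf$baabdaeabe  e
    6  baabdaeabeafcbfcffcf$  $
    7  bdaeabeafcbfcffcf$baa  a
    8  beafcbfcffcf$baabdaea  a
    9  bfcffcf$baabdaeabeafc  c
   10  cbfcffcf$baabdaeabeaf  f
   11  cf$baabdaeabeafcbfcff  f
   12  cffcf$baabdaeabeafcbf  f
   13  daeabeafcbfcffcf$baab  b
   14  eabeafcbfcffcf$baabda  a
   15  eafcbfcffcf$baabdaeab  b
   16  f$baabdaeabeafcbfcffc  c
   17  fcbfcffcf$baabdaeabea  a
   18  fcf$baabdaeabeafcbfcf  f
   19  fcffcf$baabdaeabeafcb  b
   20  ffcf$baabdaeabeafcbfc  c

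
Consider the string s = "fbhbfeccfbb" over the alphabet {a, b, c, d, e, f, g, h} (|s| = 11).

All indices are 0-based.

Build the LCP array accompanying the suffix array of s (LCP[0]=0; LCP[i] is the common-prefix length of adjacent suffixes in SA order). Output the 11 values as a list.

rank→(start, suffix):
  0 → (10, 'b')
  1 → (9, 'bb')
  2 → (3, 'bfeccfbb')
  3 → (1, 'bhbfeccfbb')
  4 → (6, 'ccfbb')
  5 → (7, 'cfbb')
  6 → (5, 'eccfbb')
  7 → (8, 'fbb')
  8 → (0, 'fbhbfeccfbb')
  9 → (4, 'feccfbb')
  10 → (2, 'hbfeccfbb')

SA = [10, 9, 3, 1, 6, 7, 5, 8, 0, 4, 2]
i: (SA[i-1],SA[i]) lcp shared
  1: (10,9) 1 'b'
  2: (9,3) 1 'b'
  3: (3,1) 1 'b'
  4: (1,6) 0 ''
  5: (6,7) 1 'c'
  6: (7,5) 0 ''
  7: (5,8) 0 ''
  8: (8,0) 2 'fb'
  9: (0,4) 1 'f'
  10: (4,2) 0 ''

[0, 1, 1, 1, 0, 1, 0, 0, 2, 1, 0]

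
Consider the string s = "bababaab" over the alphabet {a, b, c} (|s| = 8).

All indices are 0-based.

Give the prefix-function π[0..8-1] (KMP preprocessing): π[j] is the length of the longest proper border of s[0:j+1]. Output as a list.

π[0] = 0
j=1 s[j]='a': π[1]=0 (border '')
j=2 s[j]='b': π[2]=1 (border 'b')
j=3 s[j]='a': π[3]=2 (border 'ba')
j=4 s[j]='b': π[4]=3 (border 'bab')
j=5 s[j]='a': π[5]=4 (border 'baba')
j=6 s[j]='a': k: 4→2→0; π[6]=0 (border '')
j=7 s[j]='b': π[7]=1 (border 'b')

[0, 0, 1, 2, 3, 4, 0, 1]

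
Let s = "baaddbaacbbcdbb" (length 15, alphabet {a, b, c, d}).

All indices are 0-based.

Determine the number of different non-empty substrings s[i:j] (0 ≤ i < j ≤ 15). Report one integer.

104

sorted suffixes:
  #0 SA[0]=6  'aacbbcdbb'
  #1 SA[1]=1  'aaddbaacbbcdbb'
  #2 SA[2]=7  'acbbcdbb'
  #3 SA[3]=2  'addbaacbbcdbb'
  #4 SA[4]=14  'b'
  #5 SA[5]=5  'baacbbcdbb'
  #6 SA[6]=0  'baaddbaacbbcdbb'
  #7 SA[7]=13  'bb'
  #8 SA[8]=9  'bbcdbb'
  #9 SA[9]=10  'bcdbb'
  #10 SA[10]=8  'cbbcdbb'
  #11 SA[11]=11  'cdbb'
  #12 SA[12]=4  'dbaacbbcdbb'
  #13 SA[13]=12  'dbb'
  #14 SA[14]=3  'ddbaacbbcdbb'

SA = [6, 1, 7, 2, 14, 5, 0, 13, 9, 10, 8, 11, 4, 12, 3]
[i] adj suffixes → lcp
  [1] 6/1 → 2 ('aa')
  [2] 1/7 → 1 ('a')
  [3] 7/2 → 1 ('a')
  [4] 2/14 → 0 ('')
  [5] 14/5 → 1 ('b')
  [6] 5/0 → 3 ('baa')
  [7] 0/13 → 1 ('b')
  [8] 13/9 → 2 ('bb')
  [9] 9/10 → 1 ('b')
  [10] 10/8 → 0 ('')
  [11] 8/11 → 1 ('c')
  [12] 11/4 → 0 ('')
  [13] 4/12 → 2 ('db')
  [14] 12/3 → 1 ('d')

n(n+1)/2 = 15·16/2 = 120
Σ LCP = 0 + 2 + 1 + 1 + 0 + 1 + 3 + 1 + 2 + 1 + 0 + 1 + 0 + 2 + 1 = 16
distinct = 120 − 16 = 104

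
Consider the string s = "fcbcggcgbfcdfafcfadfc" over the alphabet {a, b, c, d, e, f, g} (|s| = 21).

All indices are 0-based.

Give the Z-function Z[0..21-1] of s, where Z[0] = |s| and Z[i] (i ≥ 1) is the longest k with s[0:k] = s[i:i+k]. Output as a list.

Z[0]=21
i=1: i≥r, start 0; Z[1]=0
i=2: i≥r, start 0; Z[2]=0
i=3: i≥r, start 0; Z[3]=0
i=4: i≥r, start 0; Z[4]=0
i=5: i≥r, start 0; Z[5]=0
i=6: i≥r, start 0; Z[6]=0
i=7: i≥r, start 0; Z[7]=0
i=8: i≥r, start 0; Z[8]=0
i=9: i≥r, start 0; Z[9]=2 grow→box=[9,11)
i=10: min(r-i=1, Z[1]=0)=0; Z[10]=0
i=11: i≥r, start 0; Z[11]=0
i=12: i≥r, start 0; Z[12]=1 grow→box=[12,13)
i=13: i≥r, start 0; Z[13]=0
i=14: i≥r, start 0; Z[14]=2 grow→box=[14,16)
i=15: min(r-i=1, Z[1]=0)=0; Z[15]=0
i=16: i≥r, start 0; Z[16]=1 grow→box=[16,17)
i=17: i≥r, start 0; Z[17]=0
i=18: i≥r, start 0; Z[18]=0
i=19: i≥r, start 0; Z[19]=2 grow→box=[19,21)
i=20: min(r-i=1, Z[1]=0)=0; Z[20]=0

[21, 0, 0, 0, 0, 0, 0, 0, 0, 2, 0, 0, 1, 0, 2, 0, 1, 0, 0, 2, 0]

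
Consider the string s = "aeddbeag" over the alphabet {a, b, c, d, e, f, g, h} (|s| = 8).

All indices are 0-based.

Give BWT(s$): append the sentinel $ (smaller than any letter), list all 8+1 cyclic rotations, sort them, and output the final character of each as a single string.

g$eddebaa

rank  rotation   last
    0  $aeddbeag  g
    1  aeddbeag$  $
    2  ag$aeddbe  e
    3  beag$aedd  d
    4  dbeag$aed  d
    5  ddbeag$ae  e
    6  eag$aeddb  b
    7  eddbeag$a  a
    8  g$aeddbea  a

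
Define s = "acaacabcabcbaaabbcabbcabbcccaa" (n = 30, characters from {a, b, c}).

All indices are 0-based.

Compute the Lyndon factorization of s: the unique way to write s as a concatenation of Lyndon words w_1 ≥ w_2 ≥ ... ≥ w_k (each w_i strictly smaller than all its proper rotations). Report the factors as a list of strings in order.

["ac", "aacabcabcb", "aaabbcabbcabbccc", "a", "a"]

emit factor 1: 'ac' (i=0, period=2)
emit factor 2: 'aacabcabcb' (i=2, period=10)
emit factor 3: 'aaabbcabbcabbccc' (i=12, period=16)
emit factor 4: 'a' (i=28, period=1)
emit factor 5: 'a' (i=29, period=1)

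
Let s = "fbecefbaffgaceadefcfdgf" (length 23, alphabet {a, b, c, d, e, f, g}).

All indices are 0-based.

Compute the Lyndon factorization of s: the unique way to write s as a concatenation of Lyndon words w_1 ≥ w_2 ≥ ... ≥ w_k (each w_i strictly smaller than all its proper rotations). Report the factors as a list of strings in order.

["f", "becef", "b", "affg", "aceadefcfdgf"]

emit factor 1: 'f' (i=0, period=1)
emit factor 2: 'becef' (i=1, period=5)
emit factor 3: 'b' (i=6, period=1)
emit factor 4: 'affg' (i=7, period=4)
emit factor 5: 'aceadefcfdgf' (i=11, period=12)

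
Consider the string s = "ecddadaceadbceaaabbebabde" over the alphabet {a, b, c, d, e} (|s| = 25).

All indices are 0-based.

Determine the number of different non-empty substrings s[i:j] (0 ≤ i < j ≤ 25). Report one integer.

sorted suffixes:
  #0 SA[0]=14  'aaabbebabde'
  #1 SA[1]=15  'aabbebabde'
  #2 SA[2]=16  'abbebabde'
  #3 SA[3]=21  'abde'
  #4 SA[4]=6  'aceadbceaaabbebabde'
  #5 SA[5]=4  'adaceadbceaaabbebabde'
  #6 SA[6]=9  'adbceaaabbebabde'
  #7 SA[7]=20  'babde'
  #8 SA[8]=17  'bbebabde'
  #9 SA[9]=11  'bceaaabbebabde'
  #10 SA[10]=22  'bde'
  #11 SA[11]=18  'bebabde'
  #12 SA[12]=1  'cddadaceadbceaaabbebabde'
  #13 SA[13]=12  'ceaaabbebabde'
  #14 SA[14]=7  'ceadbceaaabbebabde'
  #15 SA[15]=5  'daceadbceaaabbebabde'
  #16 SA[16]=3  'dadaceadbceaaabbebabde'
  #17 SA[17]=10  'dbceaaabbebabde'
  #18 SA[18]=2  'ddadaceadbceaaabbebabde'
  #19 SA[19]=23  'de'
  #20 SA[20]=24  'e'
  #21 SA[21]=13  'eaaabbebabde'
  #22 SA[22]=8  'eadbceaaabbebabde'
  #23 SA[23]=19  'ebabde'
  #24 SA[24]=0  'ecddadaceadbceaaabbebabde'

SA = [14, 15, 16, 21, 6, 4, 9, 20, 17, 11, 22, 18, 1, 12, 7, 5, 3, 10, 2, 23, 24, 13, 8, 19, 0]
rank  pair      lcp
   1  s[14:],s[15:]  2  'aa'
   2  s[15:],s[16:]  1  'a'
   3  s[16:],s[21:]  2  'ab'
   4  s[21:],s[6:]  1  'a'
   5  s[6:],s[4:]  1  'a'
   6  s[4:],s[9:]  2  'ad'
   7  s[9:],s[20:]  0  ''
   8  s[20:],s[17:]  1  'b'
   9  s[17:],s[11:]  1  'b'
  10  s[11:],s[22:]  1  'b'
  11  s[22:],s[18:]  1  'b'
  12  s[18:],s[1:]  0  ''
  13  s[1:],s[12:]  1  'c'
  14  s[12:],s[7:]  3  'cea'
  15  s[7:],s[5:]  0  ''
  16  s[5:],s[3:]  2  'da'
  17  s[3:],s[10:]  1  'd'
  18  s[10:],s[2:]  1  'd'
  19  s[2:],s[23:]  1  'd'
  20  s[23:],s[24:]  0  ''
  21  s[24:],s[13:]  1  'e'
  22  s[13:],s[8:]  2  'ea'
  23  s[8:],s[19:]  1  'e'
  24  s[19:],s[0:]  1  'e'

n(n+1)/2 = 25·26/2 = 325
Σ LCP = 0 + 2 + 1 + 2 + 1 + 1 + 2 + 0 + 1 + 1 + 1 + 1 + 0 + 1 + 3 + 0 + 2 + 1 + 1 + 1 + 0 + 1 + 2 + 1 + 1 = 27
distinct = 325 − 27 = 298

298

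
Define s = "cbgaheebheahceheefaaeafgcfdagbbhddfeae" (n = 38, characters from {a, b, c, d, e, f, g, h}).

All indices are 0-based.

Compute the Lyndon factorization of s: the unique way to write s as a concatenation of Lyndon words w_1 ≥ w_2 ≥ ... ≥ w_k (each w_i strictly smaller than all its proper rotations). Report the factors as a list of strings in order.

emit factor 1: 'c' (i=0, period=1)
emit factor 2: 'bg' (i=1, period=2)
emit factor 3: 'aheebhe' (i=3, period=7)
emit factor 4: 'ahceheef' (i=10, period=8)
emit factor 5: 'aaeafgcfdagbbhddfeae' (i=18, period=20)

["c", "bg", "aheebhe", "ahceheef", "aaeafgcfdagbbhddfeae"]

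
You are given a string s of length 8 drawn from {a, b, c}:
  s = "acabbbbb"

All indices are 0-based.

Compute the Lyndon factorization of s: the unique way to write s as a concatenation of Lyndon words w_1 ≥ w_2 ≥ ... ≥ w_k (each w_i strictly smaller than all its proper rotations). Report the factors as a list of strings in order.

["ac", "abbbbb"]

emit factor 1: 'ac' (i=0, period=2)
emit factor 2: 'abbbbb' (i=2, period=6)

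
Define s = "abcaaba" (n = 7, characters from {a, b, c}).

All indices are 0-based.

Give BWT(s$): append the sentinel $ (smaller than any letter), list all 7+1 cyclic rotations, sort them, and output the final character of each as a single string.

abca$aab

rank  rotation  last
    0  $abcaaba  a
    1  a$abcaab  b
    2  aaba$abc  c
    3  aba$abca  a
    4  abcaaba$  $
    5  ba$abcaa  a
    6  bcaaba$a  a
    7  caaba$ab  b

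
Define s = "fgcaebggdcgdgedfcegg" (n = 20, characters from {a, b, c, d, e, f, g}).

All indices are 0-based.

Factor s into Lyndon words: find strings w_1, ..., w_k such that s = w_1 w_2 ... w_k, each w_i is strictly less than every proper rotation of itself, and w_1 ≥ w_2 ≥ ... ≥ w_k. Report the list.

emit factor 1: 'fg' (i=0, period=2)
emit factor 2: 'c' (i=2, period=1)
emit factor 3: 'aebggdcgdgedfcegg' (i=3, period=17)

["fg", "c", "aebggdcgdgedfcegg"]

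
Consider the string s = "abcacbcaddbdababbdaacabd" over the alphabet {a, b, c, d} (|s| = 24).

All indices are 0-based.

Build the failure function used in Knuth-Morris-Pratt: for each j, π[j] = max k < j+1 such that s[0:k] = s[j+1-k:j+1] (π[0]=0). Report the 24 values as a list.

[0, 0, 0, 1, 0, 0, 0, 1, 0, 0, 0, 0, 1, 2, 1, 2, 0, 0, 1, 1, 0, 1, 2, 0]

π[0] = 0
j=1 s[j]='b': π[1]=0 (border '')
j=2 s[j]='c': π[2]=0 (border '')
j=3 s[j]='a': π[3]=1 (border 'a')
j=4 s[j]='c': k: 1→0; π[4]=0 (border '')
j=5 s[j]='b': π[5]=0 (border '')
j=6 s[j]='c': π[6]=0 (border '')
j=7 s[j]='a': π[7]=1 (border 'a')
j=8 s[j]='d': k: 1→0; π[8]=0 (border '')
j=9 s[j]='d': π[9]=0 (border '')
j=10 s[j]='b': π[10]=0 (border '')
j=11 s[j]='d': π[11]=0 (border '')
j=12 s[j]='a': π[12]=1 (border 'a')
j=13 s[j]='b': π[13]=2 (border 'ab')
j=14 s[j]='a': k: 2→0; π[14]=1 (border 'a')
j=15 s[j]='b': π[15]=2 (border 'ab')
j=16 s[j]='b': k: 2→0; π[16]=0 (border '')
j=17 s[j]='d': π[17]=0 (border '')
j=18 s[j]='a': π[18]=1 (border 'a')
j=19 s[j]='a': k: 1→0; π[19]=1 (border 'a')
j=20 s[j]='c': k: 1→0; π[20]=0 (border '')
j=21 s[j]='a': π[21]=1 (border 'a')
j=22 s[j]='b': π[22]=2 (border 'ab')
j=23 s[j]='d': k: 2→0; π[23]=0 (border '')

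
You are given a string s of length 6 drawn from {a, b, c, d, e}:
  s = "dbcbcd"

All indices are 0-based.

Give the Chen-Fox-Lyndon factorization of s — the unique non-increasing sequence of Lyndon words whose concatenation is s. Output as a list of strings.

emit factor 1: 'd' (i=0, period=1)
emit factor 2: 'bcbcd' (i=1, period=5)

["d", "bcbcd"]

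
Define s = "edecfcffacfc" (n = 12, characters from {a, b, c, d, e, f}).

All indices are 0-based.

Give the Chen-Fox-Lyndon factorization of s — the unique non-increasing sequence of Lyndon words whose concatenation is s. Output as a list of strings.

emit factor 1: 'e' (i=0, period=1)
emit factor 2: 'de' (i=1, period=2)
emit factor 3: 'cfcff' (i=3, period=5)
emit factor 4: 'acfc' (i=8, period=4)

["e", "de", "cfcff", "acfc"]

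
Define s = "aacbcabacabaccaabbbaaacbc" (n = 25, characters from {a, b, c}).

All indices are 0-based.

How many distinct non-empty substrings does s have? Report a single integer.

276

rank | idx | suffix
   0 |  19 | aaacbc
   1 |  14 | aabbbaaacbc
   2 |  20 | aacbc
   3 |   0 | aacbcabacabaccaabbbaaacbc
   4 |   5 | abacabaccaabbbaaacbc
   5 |   9 | abaccaabbbaaacbc
   6 |  15 | abbbaaacbc
   7 |   7 | acabaccaabbbaaacbc
   8 |  21 | acbc
   9 |   1 | acbcabacabaccaabbbaaacbc
  10 |  11 | accaabbbaaacbc
  11 |  18 | baaacbc
  12 |   6 | bacabaccaabbbaaacbc
  13 |  10 | baccaabbbaaacbc
  14 |  17 | bbaaacbc
  15 |  16 | bbbaaacbc
  16 |  23 | bc
  17 |   3 | bcabacabaccaabbbaaacbc
  18 |  24 | c
  19 |  13 | caabbbaaacbc
  20 |   4 | cabacabaccaabbbaaacbc
  21 |   8 | cabaccaabbbaaacbc
  22 |  22 | cbc
  23 |   2 | cbcabacabaccaabbbaaacbc
  24 |  12 | ccaabbbaaacbc

SA = [19, 14, 20, 0, 5, 9, 15, 7, 21, 1, 11, 18, 6, 10, 17, 16, 23, 3, 24, 13, 4, 8, 22, 2, 12]
[i] adj suffixes → lcp
  [1] 19/14 → 2 ('aa')
  [2] 14/20 → 2 ('aa')
  [3] 20/0 → 5 ('aacbc')
  [4] 0/5 → 1 ('a')
  [5] 5/9 → 4 ('abac')
  [6] 9/15 → 2 ('ab')
  [7] 15/7 → 1 ('a')
  [8] 7/21 → 2 ('ac')
  [9] 21/1 → 4 ('acbc')
  [10] 1/11 → 2 ('ac')
  [11] 11/18 → 0 ('')
  [12] 18/6 → 2 ('ba')
  [13] 6/10 → 3 ('bac')
  [14] 10/17 → 1 ('b')
  [15] 17/16 → 2 ('bb')
  [16] 16/23 → 1 ('b')
  [17] 23/3 → 2 ('bc')
  [18] 3/24 → 0 ('')
  [19] 24/13 → 1 ('c')
  [20] 13/4 → 2 ('ca')
  [21] 4/8 → 5 ('cabac')
  [22] 8/22 → 1 ('c')
  [23] 22/2 → 3 ('cbc')
  [24] 2/12 → 1 ('c')

n(n+1)/2 = 25·26/2 = 325
Σ LCP = 0 + 2 + 2 + 5 + 1 + 4 + 2 + 1 + 2 + 4 + 2 + 0 + 2 + 3 + 1 + 2 + 1 + 2 + 0 + 1 + 2 + 5 + 1 + 3 + 1 = 49
distinct = 325 − 49 = 276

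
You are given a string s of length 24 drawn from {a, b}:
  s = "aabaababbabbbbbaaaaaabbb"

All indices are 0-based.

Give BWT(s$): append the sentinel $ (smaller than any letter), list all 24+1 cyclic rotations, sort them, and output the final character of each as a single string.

bbaaa$baaababbbaabbbaabba

rank  rotation                   last
    0  $aabaababbabbbbbaaaaaabbb  b
    1  aaaaaabbb$aabaababbabbbbb  b
    2  aaaaabbb$aabaababbabbbbba  a
    3  aaaabbb$aabaababbabbbbbaa  a
    4  aaabbb$aabaababbabbbbbaaa  a
    5  aabaababbabbbbbaaaaaabbb$  $
    6  aababbabbbbbaaaaaabbb$aab  b
    7  aabbb$aabaababbabbbbbaaaa  a
    8  abaababbabbbbbaaaaaabbb$a  a
    9  ababbabbbbbaaaaaabbb$aaba  a
   10  abbabbbbbaaaaaabbb$aabaab  b
   11  abbb$aabaababbabbbbbaaaaa  a
   12  abbbbbaaaaaabbb$aabaababb  b
   13  b$aabaababbabbbbbaaaaaabb  b
   14  baaaaaabbb$aabaababbabbbb  b
   15  baababbabbbbbaaaaaabbb$aa  a
   16  babbabbbbbaaaaaabbb$aabaa  a
   17  babbbbbaaaaaabbb$aabaabab  b
   18  bb$aabaababbabbbbbaaaaaab  b
   19  bbaaaaaabbb$aabaababbabbb  b
   20  bbabbbbbaaaaaabbb$aabaaba  a
   21  bbb$aabaababbabbbbbaaaaaa  a
   22  bbbaaaaaabbb$aabaababbabb  b
   23  bbbbaaaaaabbb$aabaababbab  b
   24  bbbbbaaaaaabbb$aabaababba  a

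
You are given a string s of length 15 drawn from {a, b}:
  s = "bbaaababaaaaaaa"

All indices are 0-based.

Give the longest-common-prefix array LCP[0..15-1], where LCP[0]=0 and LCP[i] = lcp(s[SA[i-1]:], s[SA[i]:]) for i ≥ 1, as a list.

[0, 1, 2, 3, 4, 5, 6, 3, 2, 1, 3, 0, 4, 2, 1]

sorted suffixes:
  #0 SA[0]=14  'a'
  #1 SA[1]=13  'aa'
  #2 SA[2]=12  'aaa'
  #3 SA[3]=11  'aaaa'
  #4 SA[4]=10  'aaaaa'
  #5 SA[5]=9  'aaaaaa'
  #6 SA[6]=8  'aaaaaaa'
  #7 SA[7]=2  'aaababaaaaaaa'
  #8 SA[8]=3  'aababaaaaaaa'
  #9 SA[9]=6  'abaaaaaaa'
  #10 SA[10]=4  'ababaaaaaaa'
  #11 SA[11]=7  'baaaaaaa'
  #12 SA[12]=1  'baaababaaaaaaa'
  #13 SA[13]=5  'babaaaaaaa'
  #14 SA[14]=0  'bbaaababaaaaaaa'

SA = [14, 13, 12, 11, 10, 9, 8, 2, 3, 6, 4, 7, 1, 5, 0]
rank  pair      lcp
   1  s[14:],s[13:]  1  'a'
   2  s[13:],s[12:]  2  'aa'
   3  s[12:],s[11:]  3  'aaa'
   4  s[11:],s[10:]  4  'aaaa'
   5  s[10:],s[9:]  5  'aaaaa'
   6  s[9:],s[8:]  6  'aaaaaa'
   7  s[8:],s[2:]  3  'aaa'
   8  s[2:],s[3:]  2  'aa'
   9  s[3:],s[6:]  1  'a'
  10  s[6:],s[4:]  3  'aba'
  11  s[4:],s[7:]  0  ''
  12  s[7:],s[1:]  4  'baaa'
  13  s[1:],s[5:]  2  'ba'
  14  s[5:],s[0:]  1  'b'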